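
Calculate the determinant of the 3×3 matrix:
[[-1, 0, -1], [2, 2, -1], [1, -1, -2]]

Expansion along first row:
det = -1·det([[2,-1],[-1,-2]]) - 0·det([[2,-1],[1,-2]]) + -1·det([[2,2],[1,-1]])
    = -1·(2·-2 - -1·-1) - 0·(2·-2 - -1·1) + -1·(2·-1 - 2·1)
    = -1·-5 - 0·-3 + -1·-4
    = 5 + 0 + 4 = 9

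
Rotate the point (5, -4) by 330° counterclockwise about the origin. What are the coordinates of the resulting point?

Rotation matrix for 330°: [[cos 330°, -sin 330°], [sin 330°, cos 330°]] ≈ [[0.866025, 0.500000], [-0.500000, 0.866025]]
[[0.866025, 0.500000], [-0.500000, 0.866025]] × [5, -4]ᵀ ≈ [2.3301, -5.9641]ᵀ
Result: (2.3301, -5.9641)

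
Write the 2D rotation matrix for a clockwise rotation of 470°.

Rotation matrix formula: [[cos θ, -sin θ], [sin θ, cos θ]]
A clockwise rotation by 470° is equivalent to a counterclockwise rotation by -470°.
For θ = -470°:
cos(-470°) = -0.3420
sin(-470°) = -0.9397
Result: [[-0.3420, 0.9397], [-0.9397, -0.3420]]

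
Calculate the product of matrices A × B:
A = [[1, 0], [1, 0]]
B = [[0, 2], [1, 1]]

Matrix multiplication:
C[0][0] = 1×0 + 0×1 = 0
C[0][1] = 1×2 + 0×1 = 2
C[1][0] = 1×0 + 0×1 = 0
C[1][1] = 1×2 + 0×1 = 2
Result: [[0, 2], [0, 2]]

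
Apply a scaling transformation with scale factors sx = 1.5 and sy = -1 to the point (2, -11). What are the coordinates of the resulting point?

Scaling matrix:
[[1.50, 0], [0, -1]]
Result: (2 × 1.5, -11 × -1) = (3, 11)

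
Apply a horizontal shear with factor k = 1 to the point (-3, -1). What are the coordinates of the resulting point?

Shear matrix for horizontal shear with factor k = 1:
[[1, 1], [0, 1]]
Result: (-3, -1) → (-4, -1)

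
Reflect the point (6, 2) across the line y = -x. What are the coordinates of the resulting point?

Reflection across line y = -x: (6, 2) → (-2, -6)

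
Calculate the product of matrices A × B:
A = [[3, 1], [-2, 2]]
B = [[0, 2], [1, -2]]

Matrix multiplication:
C[0][0] = 3×0 + 1×1 = 1
C[0][1] = 3×2 + 1×-2 = 4
C[1][0] = -2×0 + 2×1 = 2
C[1][1] = -2×2 + 2×-2 = -8
Result: [[1, 4], [2, -8]]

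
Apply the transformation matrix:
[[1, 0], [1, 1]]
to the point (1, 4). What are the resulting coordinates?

Matrix multiplication:
[[1, 0], [1, 1]] × [1, 4]ᵀ
= [(1)(1) + (0)(4), (1)(1) + (1)(4)]ᵀ
= [1, 5]ᵀ
Result: (1, 5)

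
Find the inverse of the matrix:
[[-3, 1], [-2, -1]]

For [[a,b],[c,d]], inverse = (1/det)·[[d,-b],[-c,a]]
det = (-3)(-1) - (1)(-2) = 3 - -2 = 5
Inverse = (1/5)·[[-1, -1], [2, -3]]
= [[-1/5, -1/5], [2/5, -3/5]]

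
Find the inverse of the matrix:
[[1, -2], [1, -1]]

For [[a,b],[c,d]], inverse = (1/det)·[[d,-b],[-c,a]]
det = (1)(-1) - (-2)(1) = -1 - -2 = 1
Inverse = [[-1, 2], [-1, 1]]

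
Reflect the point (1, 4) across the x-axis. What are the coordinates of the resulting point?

Reflection across x-axis: (1, 4) → (1, -4)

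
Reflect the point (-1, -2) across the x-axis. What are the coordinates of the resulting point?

Reflection across x-axis: (-1, -2) → (-1, 2)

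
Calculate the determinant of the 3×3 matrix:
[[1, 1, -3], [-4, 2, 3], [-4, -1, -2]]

Expansion along first row:
det = 1·det([[2,3],[-1,-2]]) - 1·det([[-4,3],[-4,-2]]) + -3·det([[-4,2],[-4,-1]])
    = 1·(2·-2 - 3·-1) - 1·(-4·-2 - 3·-4) + -3·(-4·-1 - 2·-4)
    = 1·-1 - 1·20 + -3·12
    = -1 + -20 + -36 = -57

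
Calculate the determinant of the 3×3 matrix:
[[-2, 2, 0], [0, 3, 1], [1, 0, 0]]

Expansion along first row:
det = -2·det([[3,1],[0,0]]) - 2·det([[0,1],[1,0]]) + 0·det([[0,3],[1,0]])
    = -2·(3·0 - 1·0) - 2·(0·0 - 1·1) + 0·(0·0 - 3·1)
    = -2·0 - 2·-1 + 0·-3
    = 0 + 2 + 0 = 2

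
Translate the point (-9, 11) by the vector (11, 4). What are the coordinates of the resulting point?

Translation by (11, 4) (homogeneous matrix [[1, 0, 11], [0, 1, 4], [0, 0, 1]]):
x' = -9 + 11 = 2
y' = 11 + 4 = 15
Result: (2, 15)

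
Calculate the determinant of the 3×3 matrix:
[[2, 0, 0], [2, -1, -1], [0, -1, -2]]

Expansion along first row:
det = 2·det([[-1,-1],[-1,-2]]) - 0·det([[2,-1],[0,-2]]) + 0·det([[2,-1],[0,-1]])
    = 2·(-1·-2 - -1·-1) - 0·(2·-2 - -1·0) + 0·(2·-1 - -1·0)
    = 2·1 - 0·-4 + 0·-2
    = 2 + 0 + 0 = 2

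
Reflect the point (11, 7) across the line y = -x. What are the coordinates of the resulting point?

Reflection across line y = -x: (11, 7) → (-7, -11)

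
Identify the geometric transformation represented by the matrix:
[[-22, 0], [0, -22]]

This matrix represents: uniform scaling by factor -22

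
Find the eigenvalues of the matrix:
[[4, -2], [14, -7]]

Characteristic equation: det(A - λI) = 0
λ² - (trace)λ + (det) = 0
trace = 4 + -7 = -3, det = (4)(-7) - (-2)(14) = 0
λ² - (-3)λ + (0) = 0
λ = (-3 ± √((-3)² - 4·(0))) / 2 = (-3 ± √9) / 2
Solving: λ = -3, 0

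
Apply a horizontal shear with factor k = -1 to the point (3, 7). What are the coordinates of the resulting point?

Shear matrix for horizontal shear with factor k = -1:
[[1, -1], [0, 1]]
Result: (3, 7) → (-4, 7)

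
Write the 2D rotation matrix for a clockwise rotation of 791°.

Rotation matrix formula: [[cos θ, -sin θ], [sin θ, cos θ]]
A clockwise rotation by 791° is equivalent to a counterclockwise rotation by -791°.
For θ = -791°:
cos(-791°) = 0.3256
sin(-791°) = -0.9455
Result: [[0.3256, 0.9455], [-0.9455, 0.3256]]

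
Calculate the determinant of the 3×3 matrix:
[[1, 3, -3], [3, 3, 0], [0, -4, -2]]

Expansion along first row:
det = 1·det([[3,0],[-4,-2]]) - 3·det([[3,0],[0,-2]]) + -3·det([[3,3],[0,-4]])
    = 1·(3·-2 - 0·-4) - 3·(3·-2 - 0·0) + -3·(3·-4 - 3·0)
    = 1·-6 - 3·-6 + -3·-12
    = -6 + 18 + 36 = 48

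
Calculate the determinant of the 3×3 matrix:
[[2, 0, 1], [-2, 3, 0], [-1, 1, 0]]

Expansion along first row:
det = 2·det([[3,0],[1,0]]) - 0·det([[-2,0],[-1,0]]) + 1·det([[-2,3],[-1,1]])
    = 2·(3·0 - 0·1) - 0·(-2·0 - 0·-1) + 1·(-2·1 - 3·-1)
    = 2·0 - 0·0 + 1·1
    = 0 + 0 + 1 = 1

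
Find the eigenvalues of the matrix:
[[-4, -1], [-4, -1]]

Characteristic equation: det(A - λI) = 0
λ² - (trace)λ + (det) = 0
trace = -4 + -1 = -5, det = (-4)(-1) - (-1)(-4) = 0
λ² - (-5)λ + (0) = 0
λ = (-5 ± √((-5)² - 4·(0))) / 2 = (-5 ± √25) / 2
Solving: λ = -5, 0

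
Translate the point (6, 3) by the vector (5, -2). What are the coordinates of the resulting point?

Translation by (5, -2) (homogeneous matrix [[1, 0, 5], [0, 1, -2], [0, 0, 1]]):
x' = 6 + 5 = 11
y' = 3 + -2 = 1
Result: (11, 1)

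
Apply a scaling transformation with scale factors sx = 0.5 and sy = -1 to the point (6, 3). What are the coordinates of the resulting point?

Scaling matrix:
[[0.50, 0], [0, -1]]
Result: (6 × 0.5, 3 × -1) = (3, -3)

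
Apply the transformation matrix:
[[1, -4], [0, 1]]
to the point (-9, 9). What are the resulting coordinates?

Matrix multiplication:
[[1, -4], [0, 1]] × [-9, 9]ᵀ
= [(1)(-9) + (-4)(9), (0)(-9) + (1)(9)]ᵀ
= [-45, 9]ᵀ
Result: (-45, 9)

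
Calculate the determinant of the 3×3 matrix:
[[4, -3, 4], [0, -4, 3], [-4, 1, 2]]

Expansion along first row:
det = 4·det([[-4,3],[1,2]]) - -3·det([[0,3],[-4,2]]) + 4·det([[0,-4],[-4,1]])
    = 4·(-4·2 - 3·1) - -3·(0·2 - 3·-4) + 4·(0·1 - -4·-4)
    = 4·-11 - -3·12 + 4·-16
    = -44 + 36 + -64 = -72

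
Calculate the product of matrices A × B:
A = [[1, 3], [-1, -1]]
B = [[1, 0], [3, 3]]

Matrix multiplication:
C[0][0] = 1×1 + 3×3 = 10
C[0][1] = 1×0 + 3×3 = 9
C[1][0] = -1×1 + -1×3 = -4
C[1][1] = -1×0 + -1×3 = -3
Result: [[10, 9], [-4, -3]]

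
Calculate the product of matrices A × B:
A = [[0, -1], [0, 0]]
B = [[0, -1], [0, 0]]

Matrix multiplication:
C[0][0] = 0×0 + -1×0 = 0
C[0][1] = 0×-1 + -1×0 = 0
C[1][0] = 0×0 + 0×0 = 0
C[1][1] = 0×-1 + 0×0 = 0
Result: [[0, 0], [0, 0]]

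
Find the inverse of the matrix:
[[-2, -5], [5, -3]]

For [[a,b],[c,d]], inverse = (1/det)·[[d,-b],[-c,a]]
det = (-2)(-3) - (-5)(5) = 6 - -25 = 31
Inverse = (1/31)·[[-3, 5], [-5, -2]]
= [[-3/31, 5/31], [-5/31, -2/31]]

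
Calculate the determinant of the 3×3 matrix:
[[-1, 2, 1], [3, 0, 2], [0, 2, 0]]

Expansion along first row:
det = -1·det([[0,2],[2,0]]) - 2·det([[3,2],[0,0]]) + 1·det([[3,0],[0,2]])
    = -1·(0·0 - 2·2) - 2·(3·0 - 2·0) + 1·(3·2 - 0·0)
    = -1·-4 - 2·0 + 1·6
    = 4 + 0 + 6 = 10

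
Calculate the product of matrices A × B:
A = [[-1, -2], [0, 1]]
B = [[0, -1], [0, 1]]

Matrix multiplication:
C[0][0] = -1×0 + -2×0 = 0
C[0][1] = -1×-1 + -2×1 = -1
C[1][0] = 0×0 + 1×0 = 0
C[1][1] = 0×-1 + 1×1 = 1
Result: [[0, -1], [0, 1]]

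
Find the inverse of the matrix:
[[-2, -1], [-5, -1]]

For [[a,b],[c,d]], inverse = (1/det)·[[d,-b],[-c,a]]
det = (-2)(-1) - (-1)(-5) = 2 - 5 = -3
Inverse = (1/-3)·[[-1, 1], [5, -2]]
= [[1/3, -1/3], [-5/3, 2/3]]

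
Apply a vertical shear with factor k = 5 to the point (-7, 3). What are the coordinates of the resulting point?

Shear matrix for vertical shear with factor k = 5:
[[1, 0], [5, 1]]
Result: (-7, 3) → (-7, -32)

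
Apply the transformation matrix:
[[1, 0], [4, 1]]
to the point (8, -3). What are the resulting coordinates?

Matrix multiplication:
[[1, 0], [4, 1]] × [8, -3]ᵀ
= [(1)(8) + (0)(-3), (4)(8) + (1)(-3)]ᵀ
= [8, 29]ᵀ
Result: (8, 29)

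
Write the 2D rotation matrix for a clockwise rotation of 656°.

Rotation matrix formula: [[cos θ, -sin θ], [sin θ, cos θ]]
A clockwise rotation by 656° is equivalent to a counterclockwise rotation by -656°.
For θ = -656°:
cos(-656°) = 0.4384
sin(-656°) = 0.8988
Result: [[0.4384, -0.8988], [0.8988, 0.4384]]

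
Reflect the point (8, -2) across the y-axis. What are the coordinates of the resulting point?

Reflection across y-axis: (8, -2) → (-8, -2)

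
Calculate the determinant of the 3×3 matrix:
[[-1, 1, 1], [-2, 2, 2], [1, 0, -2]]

Expansion along first row:
det = -1·det([[2,2],[0,-2]]) - 1·det([[-2,2],[1,-2]]) + 1·det([[-2,2],[1,0]])
    = -1·(2·-2 - 2·0) - 1·(-2·-2 - 2·1) + 1·(-2·0 - 2·1)
    = -1·-4 - 1·2 + 1·-2
    = 4 + -2 + -2 = 0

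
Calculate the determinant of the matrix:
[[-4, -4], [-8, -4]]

For a 2×2 matrix [[a, b], [c, d]], det = ad - bc
det = (-4)(-4) - (-4)(-8) = 16 - 32 = -16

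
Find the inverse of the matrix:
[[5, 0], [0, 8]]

For [[a,b],[c,d]], inverse = (1/det)·[[d,-b],[-c,a]]
det = (5)(8) - (0)(0) = 40 - 0 = 40
Inverse = (1/40)·[[8, 0], [0, 5]]
= [[1/5, 0], [0, 1/8]]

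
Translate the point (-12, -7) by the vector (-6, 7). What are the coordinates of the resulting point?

Translation by (-6, 7) (homogeneous matrix [[1, 0, -6], [0, 1, 7], [0, 0, 1]]):
x' = -12 + -6 = -18
y' = -7 + 7 = 0
Result: (-18, 0)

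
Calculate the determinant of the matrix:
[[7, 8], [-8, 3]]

For a 2×2 matrix [[a, b], [c, d]], det = ad - bc
det = (7)(3) - (8)(-8) = 21 - -64 = 85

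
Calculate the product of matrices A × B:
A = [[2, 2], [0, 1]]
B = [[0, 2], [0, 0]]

Matrix multiplication:
C[0][0] = 2×0 + 2×0 = 0
C[0][1] = 2×2 + 2×0 = 4
C[1][0] = 0×0 + 1×0 = 0
C[1][1] = 0×2 + 1×0 = 0
Result: [[0, 4], [0, 0]]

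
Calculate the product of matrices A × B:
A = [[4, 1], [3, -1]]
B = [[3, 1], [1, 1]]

Matrix multiplication:
C[0][0] = 4×3 + 1×1 = 13
C[0][1] = 4×1 + 1×1 = 5
C[1][0] = 3×3 + -1×1 = 8
C[1][1] = 3×1 + -1×1 = 2
Result: [[13, 5], [8, 2]]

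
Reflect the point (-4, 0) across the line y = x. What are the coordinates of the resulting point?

Reflection across line y = x: (-4, 0) → (0, -4)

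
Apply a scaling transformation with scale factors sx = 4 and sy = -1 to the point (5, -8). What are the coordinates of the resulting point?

Scaling matrix:
[[4, 0], [0, -1]]
Result: (5 × 4, -8 × -1) = (20, 8)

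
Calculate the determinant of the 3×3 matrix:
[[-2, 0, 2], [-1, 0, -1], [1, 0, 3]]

Expansion along first row:
det = -2·det([[0,-1],[0,3]]) - 0·det([[-1,-1],[1,3]]) + 2·det([[-1,0],[1,0]])
    = -2·(0·3 - -1·0) - 0·(-1·3 - -1·1) + 2·(-1·0 - 0·1)
    = -2·0 - 0·-2 + 2·0
    = 0 + 0 + 0 = 0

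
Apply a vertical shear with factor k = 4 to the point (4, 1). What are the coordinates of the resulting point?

Shear matrix for vertical shear with factor k = 4:
[[1, 0], [4, 1]]
Result: (4, 1) → (4, 17)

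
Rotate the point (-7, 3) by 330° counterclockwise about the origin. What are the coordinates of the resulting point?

Rotation matrix for 330°: [[cos 330°, -sin 330°], [sin 330°, cos 330°]] ≈ [[0.866025, 0.500000], [-0.500000, 0.866025]]
[[0.866025, 0.500000], [-0.500000, 0.866025]] × [-7, 3]ᵀ ≈ [-4.5622, 6.0981]ᵀ
Result: (-4.5622, 6.0981)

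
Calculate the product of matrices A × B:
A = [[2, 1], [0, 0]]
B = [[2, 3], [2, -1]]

Matrix multiplication:
C[0][0] = 2×2 + 1×2 = 6
C[0][1] = 2×3 + 1×-1 = 5
C[1][0] = 0×2 + 0×2 = 0
C[1][1] = 0×3 + 0×-1 = 0
Result: [[6, 5], [0, 0]]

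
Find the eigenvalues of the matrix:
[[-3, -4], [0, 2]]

Characteristic equation: det(A - λI) = 0
λ² - (trace)λ + (det) = 0
trace = -3 + 2 = -1, det = (-3)(2) - (-4)(0) = -6
λ² - (-1)λ + (-6) = 0
λ = (-1 ± √((-1)² - 4·(-6))) / 2 = (-1 ± √25) / 2
Solving: λ = -3, 2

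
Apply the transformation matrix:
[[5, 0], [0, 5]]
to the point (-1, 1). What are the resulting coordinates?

Matrix multiplication:
[[5, 0], [0, 5]] × [-1, 1]ᵀ
= [(5)(-1) + (0)(1), (0)(-1) + (5)(1)]ᵀ
= [-5, 5]ᵀ
Result: (-5, 5)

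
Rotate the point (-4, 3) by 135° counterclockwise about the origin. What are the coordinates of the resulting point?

Rotation matrix for 135°: [[cos 135°, -sin 135°], [sin 135°, cos 135°]] ≈ [[-0.707107, -0.707107], [0.707107, -0.707107]]
[[-0.707107, -0.707107], [0.707107, -0.707107]] × [-4, 3]ᵀ ≈ [0.7071, -4.9497]ᵀ
Result: (0.7071, -4.9497)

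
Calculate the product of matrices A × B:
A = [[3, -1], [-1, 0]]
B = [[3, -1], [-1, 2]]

Matrix multiplication:
C[0][0] = 3×3 + -1×-1 = 10
C[0][1] = 3×-1 + -1×2 = -5
C[1][0] = -1×3 + 0×-1 = -3
C[1][1] = -1×-1 + 0×2 = 1
Result: [[10, -5], [-3, 1]]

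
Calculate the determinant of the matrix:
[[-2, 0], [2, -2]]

For a 2×2 matrix [[a, b], [c, d]], det = ad - bc
det = (-2)(-2) - (0)(2) = 4 - 0 = 4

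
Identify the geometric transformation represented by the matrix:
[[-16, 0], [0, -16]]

This matrix represents: uniform scaling by factor -16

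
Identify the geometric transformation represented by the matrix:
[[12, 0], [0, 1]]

This matrix represents: non-uniform scaling by sx = 12, sy = 1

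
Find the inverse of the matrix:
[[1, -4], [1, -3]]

For [[a,b],[c,d]], inverse = (1/det)·[[d,-b],[-c,a]]
det = (1)(-3) - (-4)(1) = -3 - -4 = 1
Inverse = [[-3, 4], [-1, 1]]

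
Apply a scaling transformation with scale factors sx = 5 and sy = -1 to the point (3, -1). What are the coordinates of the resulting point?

Scaling matrix:
[[5, 0], [0, -1]]
Result: (3 × 5, -1 × -1) = (15, 1)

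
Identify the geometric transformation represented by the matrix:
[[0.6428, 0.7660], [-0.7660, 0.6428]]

This matrix represents: rotation by 310° counterclockwise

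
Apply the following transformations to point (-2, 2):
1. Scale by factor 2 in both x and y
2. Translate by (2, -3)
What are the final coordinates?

Step 1: Scale (-2, 2) by 2 → (-4, 4)
Step 2: Translate by (2, -3) → (-2, 1)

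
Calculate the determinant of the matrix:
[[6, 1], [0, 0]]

For a 2×2 matrix [[a, b], [c, d]], det = ad - bc
det = (6)(0) - (1)(0) = 0 - 0 = 0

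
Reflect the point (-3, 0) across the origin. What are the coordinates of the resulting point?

Reflection across origin: (-3, 0) → (3, 0)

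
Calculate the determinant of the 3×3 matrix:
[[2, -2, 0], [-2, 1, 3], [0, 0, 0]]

Expansion along first row:
det = 2·det([[1,3],[0,0]]) - -2·det([[-2,3],[0,0]]) + 0·det([[-2,1],[0,0]])
    = 2·(1·0 - 3·0) - -2·(-2·0 - 3·0) + 0·(-2·0 - 1·0)
    = 2·0 - -2·0 + 0·0
    = 0 + 0 + 0 = 0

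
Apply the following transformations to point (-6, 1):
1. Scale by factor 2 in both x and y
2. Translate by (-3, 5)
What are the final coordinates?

Step 1: Scale (-6, 1) by 2 → (-12, 2)
Step 2: Translate by (-3, 5) → (-15, 7)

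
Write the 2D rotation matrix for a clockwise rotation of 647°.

Rotation matrix formula: [[cos θ, -sin θ], [sin θ, cos θ]]
A clockwise rotation by 647° is equivalent to a counterclockwise rotation by -647°.
For θ = -647°:
cos(-647°) = 0.2924
sin(-647°) = 0.9563
Result: [[0.2924, -0.9563], [0.9563, 0.2924]]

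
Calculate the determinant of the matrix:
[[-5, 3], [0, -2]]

For a 2×2 matrix [[a, b], [c, d]], det = ad - bc
det = (-5)(-2) - (3)(0) = 10 - 0 = 10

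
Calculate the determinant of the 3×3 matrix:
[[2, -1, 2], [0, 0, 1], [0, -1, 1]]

Expansion along first row:
det = 2·det([[0,1],[-1,1]]) - -1·det([[0,1],[0,1]]) + 2·det([[0,0],[0,-1]])
    = 2·(0·1 - 1·-1) - -1·(0·1 - 1·0) + 2·(0·-1 - 0·0)
    = 2·1 - -1·0 + 2·0
    = 2 + 0 + 0 = 2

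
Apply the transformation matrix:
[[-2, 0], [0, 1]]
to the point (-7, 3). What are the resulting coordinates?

Matrix multiplication:
[[-2, 0], [0, 1]] × [-7, 3]ᵀ
= [(-2)(-7) + (0)(3), (0)(-7) + (1)(3)]ᵀ
= [14, 3]ᵀ
Result: (14, 3)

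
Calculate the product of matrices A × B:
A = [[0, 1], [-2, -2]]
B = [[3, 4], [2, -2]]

Matrix multiplication:
C[0][0] = 0×3 + 1×2 = 2
C[0][1] = 0×4 + 1×-2 = -2
C[1][0] = -2×3 + -2×2 = -10
C[1][1] = -2×4 + -2×-2 = -4
Result: [[2, -2], [-10, -4]]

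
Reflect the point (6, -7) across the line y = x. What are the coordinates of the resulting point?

Reflection across line y = x: (6, -7) → (-7, 6)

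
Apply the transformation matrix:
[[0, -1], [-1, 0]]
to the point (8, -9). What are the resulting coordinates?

Matrix multiplication:
[[0, -1], [-1, 0]] × [8, -9]ᵀ
= [(0)(8) + (-1)(-9), (-1)(8) + (0)(-9)]ᵀ
= [9, -8]ᵀ
Result: (9, -8)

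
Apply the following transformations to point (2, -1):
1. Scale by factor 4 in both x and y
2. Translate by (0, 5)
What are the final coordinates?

Step 1: Scale (2, -1) by 4 → (8, -4)
Step 2: Translate by (0, 5) → (8, 1)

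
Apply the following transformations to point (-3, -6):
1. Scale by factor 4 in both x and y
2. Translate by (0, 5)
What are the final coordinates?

Step 1: Scale (-3, -6) by 4 → (-12, -24)
Step 2: Translate by (0, 5) → (-12, -19)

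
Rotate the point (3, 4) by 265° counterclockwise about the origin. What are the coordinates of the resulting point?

Rotation matrix for 265°: [[cos 265°, -sin 265°], [sin 265°, cos 265°]] ≈ [[-0.087156, 0.996195], [-0.996195, -0.087156]]
[[-0.087156, 0.996195], [-0.996195, -0.087156]] × [3, 4]ᵀ ≈ [3.7233, -3.3372]ᵀ
Result: (3.7233, -3.3372)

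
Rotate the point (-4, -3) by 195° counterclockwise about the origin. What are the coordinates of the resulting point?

Rotation matrix for 195°: [[cos 195°, -sin 195°], [sin 195°, cos 195°]] ≈ [[-0.965926, 0.258819], [-0.258819, -0.965926]]
[[-0.965926, 0.258819], [-0.258819, -0.965926]] × [-4, -3]ᵀ ≈ [3.0872, 3.9331]ᵀ
Result: (3.0872, 3.9331)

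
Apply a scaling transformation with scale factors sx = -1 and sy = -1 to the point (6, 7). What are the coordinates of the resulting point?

Scaling matrix:
[[-1, 0], [0, -1]]
Result: (6 × -1, 7 × -1) = (-6, -7)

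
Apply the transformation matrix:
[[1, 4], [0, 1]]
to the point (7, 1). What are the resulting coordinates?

Matrix multiplication:
[[1, 4], [0, 1]] × [7, 1]ᵀ
= [(1)(7) + (4)(1), (0)(7) + (1)(1)]ᵀ
= [11, 1]ᵀ
Result: (11, 1)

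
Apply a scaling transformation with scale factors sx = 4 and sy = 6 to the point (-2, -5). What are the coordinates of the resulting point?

Scaling matrix:
[[4, 0], [0, 6]]
Result: (-2 × 4, -5 × 6) = (-8, -30)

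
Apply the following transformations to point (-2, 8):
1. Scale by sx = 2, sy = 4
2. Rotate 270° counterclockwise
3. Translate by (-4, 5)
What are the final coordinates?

Step 1: Scale → (-4, 32)
Step 2: Rotate 270° → (32, 4)
Step 3: Translate → (28, 9)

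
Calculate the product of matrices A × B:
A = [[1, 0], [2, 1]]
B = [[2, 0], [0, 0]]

Matrix multiplication:
C[0][0] = 1×2 + 0×0 = 2
C[0][1] = 1×0 + 0×0 = 0
C[1][0] = 2×2 + 1×0 = 4
C[1][1] = 2×0 + 1×0 = 0
Result: [[2, 0], [4, 0]]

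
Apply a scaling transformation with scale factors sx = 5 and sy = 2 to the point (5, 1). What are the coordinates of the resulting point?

Scaling matrix:
[[5, 0], [0, 2]]
Result: (5 × 5, 1 × 2) = (25, 2)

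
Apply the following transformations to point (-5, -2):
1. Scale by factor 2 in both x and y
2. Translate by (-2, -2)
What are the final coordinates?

Step 1: Scale (-5, -2) by 2 → (-10, -4)
Step 2: Translate by (-2, -2) → (-12, -6)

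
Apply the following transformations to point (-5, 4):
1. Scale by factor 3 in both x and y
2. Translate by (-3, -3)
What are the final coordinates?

Step 1: Scale (-5, 4) by 3 → (-15, 12)
Step 2: Translate by (-3, -3) → (-18, 9)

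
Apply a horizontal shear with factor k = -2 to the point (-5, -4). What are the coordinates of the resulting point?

Shear matrix for horizontal shear with factor k = -2:
[[1, -2], [0, 1]]
Result: (-5, -4) → (3, -4)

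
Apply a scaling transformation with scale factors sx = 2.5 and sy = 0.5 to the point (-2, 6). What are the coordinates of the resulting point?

Scaling matrix:
[[2.50, 0], [0, 0.50]]
Result: (-2 × 2.5, 6 × 0.5) = (-5, 3)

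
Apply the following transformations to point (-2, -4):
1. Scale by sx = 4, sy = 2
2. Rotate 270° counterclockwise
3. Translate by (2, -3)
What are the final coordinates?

Step 1: Scale → (-8, -8)
Step 2: Rotate 270° → (-8, 8)
Step 3: Translate → (-6, 5)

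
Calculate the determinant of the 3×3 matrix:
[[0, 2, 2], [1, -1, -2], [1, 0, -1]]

Expansion along first row:
det = 0·det([[-1,-2],[0,-1]]) - 2·det([[1,-2],[1,-1]]) + 2·det([[1,-1],[1,0]])
    = 0·(-1·-1 - -2·0) - 2·(1·-1 - -2·1) + 2·(1·0 - -1·1)
    = 0·1 - 2·1 + 2·1
    = 0 + -2 + 2 = 0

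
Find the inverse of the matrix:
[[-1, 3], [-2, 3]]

For [[a,b],[c,d]], inverse = (1/det)·[[d,-b],[-c,a]]
det = (-1)(3) - (3)(-2) = -3 - -6 = 3
Inverse = (1/3)·[[3, -3], [2, -1]]
= [[1, -1], [2/3, -1/3]]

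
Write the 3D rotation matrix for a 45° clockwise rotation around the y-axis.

Rotation matrix for clockwise 45° around y-axis:
A clockwise rotation by 45° is a counterclockwise rotation by -45°.
cos(-45°) = √2/2, sin(-45°) = -√2/2
Result: [[√2/2, 0, -√2/2], [0, 1, 0], [√2/2, 0, √2/2]]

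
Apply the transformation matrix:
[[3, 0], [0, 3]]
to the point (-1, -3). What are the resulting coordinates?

Matrix multiplication:
[[3, 0], [0, 3]] × [-1, -3]ᵀ
= [(3)(-1) + (0)(-3), (0)(-1) + (3)(-3)]ᵀ
= [-3, -9]ᵀ
Result: (-3, -9)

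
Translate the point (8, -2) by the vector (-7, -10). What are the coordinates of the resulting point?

Translation by (-7, -10) (homogeneous matrix [[1, 0, -7], [0, 1, -10], [0, 0, 1]]):
x' = 8 + -7 = 1
y' = -2 + -10 = -12
Result: (1, -12)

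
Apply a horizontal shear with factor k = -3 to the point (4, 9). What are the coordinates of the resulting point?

Shear matrix for horizontal shear with factor k = -3:
[[1, -3], [0, 1]]
Result: (4, 9) → (-23, 9)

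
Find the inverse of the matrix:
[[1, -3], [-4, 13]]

For [[a,b],[c,d]], inverse = (1/det)·[[d,-b],[-c,a]]
det = (1)(13) - (-3)(-4) = 13 - 12 = 1
Inverse = [[13, 3], [4, 1]]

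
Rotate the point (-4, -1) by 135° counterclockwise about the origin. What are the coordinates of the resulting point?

Rotation matrix for 135°: [[cos 135°, -sin 135°], [sin 135°, cos 135°]] ≈ [[-0.707107, -0.707107], [0.707107, -0.707107]]
[[-0.707107, -0.707107], [0.707107, -0.707107]] × [-4, -1]ᵀ ≈ [3.5355, -2.1213]ᵀ
Result: (3.5355, -2.1213)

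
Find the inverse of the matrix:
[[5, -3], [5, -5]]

For [[a,b],[c,d]], inverse = (1/det)·[[d,-b],[-c,a]]
det = (5)(-5) - (-3)(5) = -25 - -15 = -10
Inverse = (1/-10)·[[-5, 3], [-5, 5]]
= [[1/2, -3/10], [1/2, -1/2]]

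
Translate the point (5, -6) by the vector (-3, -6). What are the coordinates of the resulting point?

Translation by (-3, -6) (homogeneous matrix [[1, 0, -3], [0, 1, -6], [0, 0, 1]]):
x' = 5 + -3 = 2
y' = -6 + -6 = -12
Result: (2, -12)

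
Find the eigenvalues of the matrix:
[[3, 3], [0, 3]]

Characteristic equation: det(A - λI) = 0
λ² - (trace)λ + (det) = 0
trace = 3 + 3 = 6, det = (3)(3) - (3)(0) = 9
λ² - (6)λ + (9) = 0
λ = (6 ± √((6)² - 4·(9))) / 2 = (6 ± √0) / 2
Solving: λ = 3, 3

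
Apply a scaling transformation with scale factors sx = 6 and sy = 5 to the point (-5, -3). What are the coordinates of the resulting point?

Scaling matrix:
[[6, 0], [0, 5]]
Result: (-5 × 6, -3 × 5) = (-30, -15)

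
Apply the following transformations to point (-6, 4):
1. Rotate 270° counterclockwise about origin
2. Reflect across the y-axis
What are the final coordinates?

Step 1: Rotate 270° → (4, 6)
Step 2: Reflect across y-axis → (-4, 6)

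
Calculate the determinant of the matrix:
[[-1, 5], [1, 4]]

For a 2×2 matrix [[a, b], [c, d]], det = ad - bc
det = (-1)(4) - (5)(1) = -4 - 5 = -9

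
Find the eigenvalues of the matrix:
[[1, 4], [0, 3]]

Characteristic equation: det(A - λI) = 0
λ² - (trace)λ + (det) = 0
trace = 1 + 3 = 4, det = (1)(3) - (4)(0) = 3
λ² - (4)λ + (3) = 0
λ = (4 ± √((4)² - 4·(3))) / 2 = (4 ± √4) / 2
Solving: λ = 1, 3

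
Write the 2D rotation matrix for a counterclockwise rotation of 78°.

Rotation matrix formula: [[cos θ, -sin θ], [sin θ, cos θ]]
For θ = 78°:
cos(78°) = 0.2079
sin(78°) = 0.9781
Result: [[0.2079, -0.9781], [0.9781, 0.2079]]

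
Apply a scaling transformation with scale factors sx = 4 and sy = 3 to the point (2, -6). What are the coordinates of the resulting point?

Scaling matrix:
[[4, 0], [0, 3]]
Result: (2 × 4, -6 × 3) = (8, -18)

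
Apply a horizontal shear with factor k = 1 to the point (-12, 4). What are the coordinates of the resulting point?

Shear matrix for horizontal shear with factor k = 1:
[[1, 1], [0, 1]]
Result: (-12, 4) → (-8, 4)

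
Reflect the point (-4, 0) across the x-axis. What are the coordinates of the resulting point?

Reflection across x-axis: (-4, 0) → (-4, 0)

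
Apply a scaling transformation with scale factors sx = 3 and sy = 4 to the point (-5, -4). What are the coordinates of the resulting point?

Scaling matrix:
[[3, 0], [0, 4]]
Result: (-5 × 3, -4 × 4) = (-15, -16)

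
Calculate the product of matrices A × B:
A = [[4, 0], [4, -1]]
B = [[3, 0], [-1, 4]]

Matrix multiplication:
C[0][0] = 4×3 + 0×-1 = 12
C[0][1] = 4×0 + 0×4 = 0
C[1][0] = 4×3 + -1×-1 = 13
C[1][1] = 4×0 + -1×4 = -4
Result: [[12, 0], [13, -4]]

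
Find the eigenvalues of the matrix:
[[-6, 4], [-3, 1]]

Characteristic equation: det(A - λI) = 0
λ² - (trace)λ + (det) = 0
trace = -6 + 1 = -5, det = (-6)(1) - (4)(-3) = 6
λ² - (-5)λ + (6) = 0
λ = (-5 ± √((-5)² - 4·(6))) / 2 = (-5 ± √1) / 2
Solving: λ = -3, -2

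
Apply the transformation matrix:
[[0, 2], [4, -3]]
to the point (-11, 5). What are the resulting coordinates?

Matrix multiplication:
[[0, 2], [4, -3]] × [-11, 5]ᵀ
= [(0)(-11) + (2)(5), (4)(-11) + (-3)(5)]ᵀ
= [10, -59]ᵀ
Result: (10, -59)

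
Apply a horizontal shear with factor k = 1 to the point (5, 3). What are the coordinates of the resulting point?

Shear matrix for horizontal shear with factor k = 1:
[[1, 1], [0, 1]]
Result: (5, 3) → (8, 3)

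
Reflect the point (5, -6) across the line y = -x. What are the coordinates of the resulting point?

Reflection across line y = -x: (5, -6) → (6, -5)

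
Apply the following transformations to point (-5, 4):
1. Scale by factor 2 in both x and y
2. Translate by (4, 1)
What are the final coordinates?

Step 1: Scale (-5, 4) by 2 → (-10, 8)
Step 2: Translate by (4, 1) → (-6, 9)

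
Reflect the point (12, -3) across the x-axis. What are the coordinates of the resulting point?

Reflection across x-axis: (12, -3) → (12, 3)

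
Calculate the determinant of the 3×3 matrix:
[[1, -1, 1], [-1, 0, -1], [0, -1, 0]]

Expansion along first row:
det = 1·det([[0,-1],[-1,0]]) - -1·det([[-1,-1],[0,0]]) + 1·det([[-1,0],[0,-1]])
    = 1·(0·0 - -1·-1) - -1·(-1·0 - -1·0) + 1·(-1·-1 - 0·0)
    = 1·-1 - -1·0 + 1·1
    = -1 + 0 + 1 = 0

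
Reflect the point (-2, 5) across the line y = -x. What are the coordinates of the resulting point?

Reflection across line y = -x: (-2, 5) → (-5, 2)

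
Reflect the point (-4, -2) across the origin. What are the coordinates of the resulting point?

Reflection across origin: (-4, -2) → (4, 2)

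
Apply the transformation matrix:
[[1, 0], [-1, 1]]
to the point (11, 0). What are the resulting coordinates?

Matrix multiplication:
[[1, 0], [-1, 1]] × [11, 0]ᵀ
= [(1)(11) + (0)(0), (-1)(11) + (1)(0)]ᵀ
= [11, -11]ᵀ
Result: (11, -11)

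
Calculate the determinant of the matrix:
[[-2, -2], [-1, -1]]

For a 2×2 matrix [[a, b], [c, d]], det = ad - bc
det = (-2)(-1) - (-2)(-1) = 2 - 2 = 0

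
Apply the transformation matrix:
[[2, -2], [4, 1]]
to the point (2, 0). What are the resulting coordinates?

Matrix multiplication:
[[2, -2], [4, 1]] × [2, 0]ᵀ
= [(2)(2) + (-2)(0), (4)(2) + (1)(0)]ᵀ
= [4, 8]ᵀ
Result: (4, 8)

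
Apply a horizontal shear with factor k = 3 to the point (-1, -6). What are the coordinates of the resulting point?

Shear matrix for horizontal shear with factor k = 3:
[[1, 3], [0, 1]]
Result: (-1, -6) → (-19, -6)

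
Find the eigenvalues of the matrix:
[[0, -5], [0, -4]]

Characteristic equation: det(A - λI) = 0
λ² - (trace)λ + (det) = 0
trace = 0 + -4 = -4, det = (0)(-4) - (-5)(0) = 0
λ² - (-4)λ + (0) = 0
λ = (-4 ± √((-4)² - 4·(0))) / 2 = (-4 ± √16) / 2
Solving: λ = -4, 0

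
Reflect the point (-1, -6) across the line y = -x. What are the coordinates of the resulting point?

Reflection across line y = -x: (-1, -6) → (6, 1)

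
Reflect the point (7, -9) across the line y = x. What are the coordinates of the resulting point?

Reflection across line y = x: (7, -9) → (-9, 7)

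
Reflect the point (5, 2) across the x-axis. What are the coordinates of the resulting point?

Reflection across x-axis: (5, 2) → (5, -2)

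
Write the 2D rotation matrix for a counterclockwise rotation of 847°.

Rotation matrix formula: [[cos θ, -sin θ], [sin θ, cos θ]]
For θ = 847°:
cos(847°) = -0.6018
sin(847°) = 0.7986
Result: [[-0.6018, -0.7986], [0.7986, -0.6018]]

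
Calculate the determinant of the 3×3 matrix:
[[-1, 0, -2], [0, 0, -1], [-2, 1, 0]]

Expansion along first row:
det = -1·det([[0,-1],[1,0]]) - 0·det([[0,-1],[-2,0]]) + -2·det([[0,0],[-2,1]])
    = -1·(0·0 - -1·1) - 0·(0·0 - -1·-2) + -2·(0·1 - 0·-2)
    = -1·1 - 0·-2 + -2·0
    = -1 + 0 + 0 = -1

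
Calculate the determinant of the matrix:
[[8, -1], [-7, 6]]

For a 2×2 matrix [[a, b], [c, d]], det = ad - bc
det = (8)(6) - (-1)(-7) = 48 - 7 = 41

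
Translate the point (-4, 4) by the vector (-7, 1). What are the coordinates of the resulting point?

Translation by (-7, 1) (homogeneous matrix [[1, 0, -7], [0, 1, 1], [0, 0, 1]]):
x' = -4 + -7 = -11
y' = 4 + 1 = 5
Result: (-11, 5)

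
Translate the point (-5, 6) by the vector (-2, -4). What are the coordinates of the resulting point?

Translation by (-2, -4) (homogeneous matrix [[1, 0, -2], [0, 1, -4], [0, 0, 1]]):
x' = -5 + -2 = -7
y' = 6 + -4 = 2
Result: (-7, 2)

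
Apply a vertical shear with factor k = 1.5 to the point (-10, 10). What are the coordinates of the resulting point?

Shear matrix for vertical shear with factor k = 1.5:
[[1, 0], [1.50, 1]]
Result: (-10, 10) → (-10, -5)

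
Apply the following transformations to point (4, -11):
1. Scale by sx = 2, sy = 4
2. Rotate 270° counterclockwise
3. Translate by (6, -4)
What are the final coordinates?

Step 1: Scale → (8, -44)
Step 2: Rotate 270° → (-44, -8)
Step 3: Translate → (-38, -12)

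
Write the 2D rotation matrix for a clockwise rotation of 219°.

Rotation matrix formula: [[cos θ, -sin θ], [sin θ, cos θ]]
A clockwise rotation by 219° is equivalent to a counterclockwise rotation by -219°.
For θ = -219°:
cos(-219°) = -0.7771
sin(-219°) = 0.6293
Result: [[-0.7771, -0.6293], [0.6293, -0.7771]]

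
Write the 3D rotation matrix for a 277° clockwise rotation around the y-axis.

Rotation matrix for clockwise 277° around y-axis:
A clockwise rotation by 277° is a counterclockwise rotation by -277°.
cos(-277°) = 0.1219, sin(-277°) = 0.9925
Result: [[0.1219, 0, 0.9925], [0, 1, 0], [-0.9925, 0, 0.1219]]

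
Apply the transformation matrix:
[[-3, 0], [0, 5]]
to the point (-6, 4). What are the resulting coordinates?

Matrix multiplication:
[[-3, 0], [0, 5]] × [-6, 4]ᵀ
= [(-3)(-6) + (0)(4), (0)(-6) + (5)(4)]ᵀ
= [18, 20]ᵀ
Result: (18, 20)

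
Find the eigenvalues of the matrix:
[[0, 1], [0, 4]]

Characteristic equation: det(A - λI) = 0
λ² - (trace)λ + (det) = 0
trace = 0 + 4 = 4, det = (0)(4) - (1)(0) = 0
λ² - (4)λ + (0) = 0
λ = (4 ± √((4)² - 4·(0))) / 2 = (4 ± √16) / 2
Solving: λ = 0, 4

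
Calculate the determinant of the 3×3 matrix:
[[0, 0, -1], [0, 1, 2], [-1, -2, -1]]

Expansion along first row:
det = 0·det([[1,2],[-2,-1]]) - 0·det([[0,2],[-1,-1]]) + -1·det([[0,1],[-1,-2]])
    = 0·(1·-1 - 2·-2) - 0·(0·-1 - 2·-1) + -1·(0·-2 - 1·-1)
    = 0·3 - 0·2 + -1·1
    = 0 + 0 + -1 = -1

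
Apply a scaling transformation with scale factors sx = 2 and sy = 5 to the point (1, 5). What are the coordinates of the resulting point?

Scaling matrix:
[[2, 0], [0, 5]]
Result: (1 × 2, 5 × 5) = (2, 25)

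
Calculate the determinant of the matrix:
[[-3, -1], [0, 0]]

For a 2×2 matrix [[a, b], [c, d]], det = ad - bc
det = (-3)(0) - (-1)(0) = 0 - 0 = 0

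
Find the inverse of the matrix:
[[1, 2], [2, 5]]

For [[a,b],[c,d]], inverse = (1/det)·[[d,-b],[-c,a]]
det = (1)(5) - (2)(2) = 5 - 4 = 1
Inverse = [[5, -2], [-2, 1]]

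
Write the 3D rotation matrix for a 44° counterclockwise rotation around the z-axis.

Rotation matrix for counterclockwise 44° around z-axis:
cos(44°) = 0.7193, sin(44°) = 0.6947
Result: [[0.7193, -0.6947, 0], [0.6947, 0.7193, 0], [0, 0, 1]]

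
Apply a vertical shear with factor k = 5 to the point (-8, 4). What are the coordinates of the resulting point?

Shear matrix for vertical shear with factor k = 5:
[[1, 0], [5, 1]]
Result: (-8, 4) → (-8, -36)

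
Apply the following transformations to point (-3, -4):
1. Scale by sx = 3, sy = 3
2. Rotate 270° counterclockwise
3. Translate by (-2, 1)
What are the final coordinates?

Step 1: Scale → (-9, -12)
Step 2: Rotate 270° → (-12, 9)
Step 3: Translate → (-14, 10)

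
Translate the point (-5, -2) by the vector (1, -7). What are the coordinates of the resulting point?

Translation by (1, -7) (homogeneous matrix [[1, 0, 1], [0, 1, -7], [0, 0, 1]]):
x' = -5 + 1 = -4
y' = -2 + -7 = -9
Result: (-4, -9)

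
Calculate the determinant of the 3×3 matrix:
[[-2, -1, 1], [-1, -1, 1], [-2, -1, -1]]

Expansion along first row:
det = -2·det([[-1,1],[-1,-1]]) - -1·det([[-1,1],[-2,-1]]) + 1·det([[-1,-1],[-2,-1]])
    = -2·(-1·-1 - 1·-1) - -1·(-1·-1 - 1·-2) + 1·(-1·-1 - -1·-2)
    = -2·2 - -1·3 + 1·-1
    = -4 + 3 + -1 = -2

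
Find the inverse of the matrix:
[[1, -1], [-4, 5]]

For [[a,b],[c,d]], inverse = (1/det)·[[d,-b],[-c,a]]
det = (1)(5) - (-1)(-4) = 5 - 4 = 1
Inverse = [[5, 1], [4, 1]]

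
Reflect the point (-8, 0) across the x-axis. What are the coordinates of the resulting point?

Reflection across x-axis: (-8, 0) → (-8, 0)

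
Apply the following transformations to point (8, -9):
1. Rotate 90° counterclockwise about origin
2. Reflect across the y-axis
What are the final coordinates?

Step 1: Rotate 90° → (9, 8)
Step 2: Reflect across y-axis → (-9, 8)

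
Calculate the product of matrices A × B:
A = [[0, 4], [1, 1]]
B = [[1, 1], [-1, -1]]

Matrix multiplication:
C[0][0] = 0×1 + 4×-1 = -4
C[0][1] = 0×1 + 4×-1 = -4
C[1][0] = 1×1 + 1×-1 = 0
C[1][1] = 1×1 + 1×-1 = 0
Result: [[-4, -4], [0, 0]]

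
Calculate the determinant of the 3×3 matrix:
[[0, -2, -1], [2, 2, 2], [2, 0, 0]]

Expansion along first row:
det = 0·det([[2,2],[0,0]]) - -2·det([[2,2],[2,0]]) + -1·det([[2,2],[2,0]])
    = 0·(2·0 - 2·0) - -2·(2·0 - 2·2) + -1·(2·0 - 2·2)
    = 0·0 - -2·-4 + -1·-4
    = 0 + -8 + 4 = -4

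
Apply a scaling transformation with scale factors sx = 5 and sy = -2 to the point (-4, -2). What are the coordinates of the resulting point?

Scaling matrix:
[[5, 0], [0, -2]]
Result: (-4 × 5, -2 × -2) = (-20, 4)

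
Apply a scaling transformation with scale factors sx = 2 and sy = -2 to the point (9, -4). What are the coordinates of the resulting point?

Scaling matrix:
[[2, 0], [0, -2]]
Result: (9 × 2, -4 × -2) = (18, 8)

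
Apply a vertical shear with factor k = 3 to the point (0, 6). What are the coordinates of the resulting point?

Shear matrix for vertical shear with factor k = 3:
[[1, 0], [3, 1]]
Result: (0, 6) → (0, 6)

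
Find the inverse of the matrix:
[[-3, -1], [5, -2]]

For [[a,b],[c,d]], inverse = (1/det)·[[d,-b],[-c,a]]
det = (-3)(-2) - (-1)(5) = 6 - -5 = 11
Inverse = (1/11)·[[-2, 1], [-5, -3]]
= [[-2/11, 1/11], [-5/11, -3/11]]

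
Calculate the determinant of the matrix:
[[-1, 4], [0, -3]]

For a 2×2 matrix [[a, b], [c, d]], det = ad - bc
det = (-1)(-3) - (4)(0) = 3 - 0 = 3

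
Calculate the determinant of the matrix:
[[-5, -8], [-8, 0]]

For a 2×2 matrix [[a, b], [c, d]], det = ad - bc
det = (-5)(0) - (-8)(-8) = 0 - 64 = -64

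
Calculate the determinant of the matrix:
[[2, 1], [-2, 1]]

For a 2×2 matrix [[a, b], [c, d]], det = ad - bc
det = (2)(1) - (1)(-2) = 2 - -2 = 4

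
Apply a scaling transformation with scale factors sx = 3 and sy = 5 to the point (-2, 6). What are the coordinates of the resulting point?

Scaling matrix:
[[3, 0], [0, 5]]
Result: (-2 × 3, 6 × 5) = (-6, 30)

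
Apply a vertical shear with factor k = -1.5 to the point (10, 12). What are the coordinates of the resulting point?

Shear matrix for vertical shear with factor k = -1.5:
[[1, 0], [-1.50, 1]]
Result: (10, 12) → (10, -3)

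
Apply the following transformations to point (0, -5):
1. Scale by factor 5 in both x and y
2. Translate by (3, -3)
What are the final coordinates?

Step 1: Scale (0, -5) by 5 → (0, -25)
Step 2: Translate by (3, -3) → (3, -28)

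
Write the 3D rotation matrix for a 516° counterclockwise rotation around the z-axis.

Rotation matrix for counterclockwise 516° around z-axis:
cos(516°) = -0.9135, sin(516°) = 0.4067
Result: [[-0.9135, -0.4067, 0], [0.4067, -0.9135, 0], [0, 0, 1]]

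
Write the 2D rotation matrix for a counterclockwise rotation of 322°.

Rotation matrix formula: [[cos θ, -sin θ], [sin θ, cos θ]]
For θ = 322°:
cos(322°) = 0.7880
sin(322°) = -0.6157
Result: [[0.7880, 0.6157], [-0.6157, 0.7880]]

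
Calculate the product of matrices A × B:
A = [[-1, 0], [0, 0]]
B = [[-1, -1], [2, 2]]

Matrix multiplication:
C[0][0] = -1×-1 + 0×2 = 1
C[0][1] = -1×-1 + 0×2 = 1
C[1][0] = 0×-1 + 0×2 = 0
C[1][1] = 0×-1 + 0×2 = 0
Result: [[1, 1], [0, 0]]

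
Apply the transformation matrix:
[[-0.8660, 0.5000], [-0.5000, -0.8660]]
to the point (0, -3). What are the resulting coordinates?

Matrix multiplication:
[[-0.8660, 0.5000], [-0.5000, -0.8660]] × [0, -3]ᵀ
= [(-0.8660)(0) + (0.5000)(-3), (-0.5000)(0) + (-0.8660)(-3)]ᵀ
= [-1.5000, 2.5980]ᵀ
Result: (-1.5000, 2.5980)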